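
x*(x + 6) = x^2 + 6*x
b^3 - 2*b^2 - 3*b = b*(b - 3)*(b + 1)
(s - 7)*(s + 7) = s^2 - 49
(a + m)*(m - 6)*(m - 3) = a*m^2 - 9*a*m + 18*a + m^3 - 9*m^2 + 18*m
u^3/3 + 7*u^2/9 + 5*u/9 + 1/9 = (u/3 + 1/3)*(u + 1/3)*(u + 1)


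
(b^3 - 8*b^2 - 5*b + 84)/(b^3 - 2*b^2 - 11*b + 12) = (b - 7)/(b - 1)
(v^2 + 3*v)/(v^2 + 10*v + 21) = v/(v + 7)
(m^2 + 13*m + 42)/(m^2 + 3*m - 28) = (m + 6)/(m - 4)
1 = 1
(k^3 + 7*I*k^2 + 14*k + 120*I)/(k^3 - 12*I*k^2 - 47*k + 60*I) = (k^2 + 11*I*k - 30)/(k^2 - 8*I*k - 15)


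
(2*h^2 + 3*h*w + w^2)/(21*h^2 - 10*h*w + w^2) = (2*h^2 + 3*h*w + w^2)/(21*h^2 - 10*h*w + w^2)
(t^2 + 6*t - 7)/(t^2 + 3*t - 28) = (t - 1)/(t - 4)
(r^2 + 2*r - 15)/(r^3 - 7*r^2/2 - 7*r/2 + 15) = 2*(r + 5)/(2*r^2 - r - 10)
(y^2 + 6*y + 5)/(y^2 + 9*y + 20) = (y + 1)/(y + 4)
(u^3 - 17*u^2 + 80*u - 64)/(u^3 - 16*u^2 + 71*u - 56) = (u - 8)/(u - 7)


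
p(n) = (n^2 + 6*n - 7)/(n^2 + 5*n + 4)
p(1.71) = 0.40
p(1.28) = 0.19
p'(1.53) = 0.46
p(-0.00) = -1.75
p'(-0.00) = 3.69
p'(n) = (-2*n - 5)*(n^2 + 6*n - 7)/(n^2 + 5*n + 4)^2 + (2*n + 6)/(n^2 + 5*n + 4) = (-n^2 + 22*n + 59)/(n^4 + 10*n^3 + 33*n^2 + 40*n + 16)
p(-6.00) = -0.70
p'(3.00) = 0.15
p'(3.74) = 0.09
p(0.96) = -0.03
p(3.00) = 0.71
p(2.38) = 0.60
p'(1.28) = 0.59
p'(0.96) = 0.84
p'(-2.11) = 1.85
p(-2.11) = 7.25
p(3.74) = 0.80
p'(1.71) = 0.39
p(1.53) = 0.32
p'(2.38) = 0.23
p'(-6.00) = -1.09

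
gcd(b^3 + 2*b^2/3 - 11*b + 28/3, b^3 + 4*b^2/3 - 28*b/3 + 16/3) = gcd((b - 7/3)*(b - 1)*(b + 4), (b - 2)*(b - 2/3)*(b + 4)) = b + 4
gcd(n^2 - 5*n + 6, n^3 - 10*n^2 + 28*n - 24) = n - 2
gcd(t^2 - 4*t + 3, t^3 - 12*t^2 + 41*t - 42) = t - 3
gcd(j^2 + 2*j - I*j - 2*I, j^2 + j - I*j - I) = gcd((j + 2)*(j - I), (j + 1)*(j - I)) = j - I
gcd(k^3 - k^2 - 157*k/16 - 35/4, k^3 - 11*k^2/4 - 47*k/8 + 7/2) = k^2 - 9*k/4 - 7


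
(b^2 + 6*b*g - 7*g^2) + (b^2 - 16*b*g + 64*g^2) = 2*b^2 - 10*b*g + 57*g^2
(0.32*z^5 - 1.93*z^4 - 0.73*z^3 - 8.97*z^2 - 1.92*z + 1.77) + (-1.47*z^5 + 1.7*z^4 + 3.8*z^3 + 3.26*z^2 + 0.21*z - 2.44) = -1.15*z^5 - 0.23*z^4 + 3.07*z^3 - 5.71*z^2 - 1.71*z - 0.67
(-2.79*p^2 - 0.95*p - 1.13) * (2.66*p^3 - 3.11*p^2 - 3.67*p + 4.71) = -7.4214*p^5 + 6.1499*p^4 + 10.188*p^3 - 6.1401*p^2 - 0.327400000000001*p - 5.3223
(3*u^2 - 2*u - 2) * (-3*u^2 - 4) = -9*u^4 + 6*u^3 - 6*u^2 + 8*u + 8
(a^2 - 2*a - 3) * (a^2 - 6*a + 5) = a^4 - 8*a^3 + 14*a^2 + 8*a - 15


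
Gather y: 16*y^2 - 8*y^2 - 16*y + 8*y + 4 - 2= 8*y^2 - 8*y + 2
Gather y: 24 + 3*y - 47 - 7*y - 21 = -4*y - 44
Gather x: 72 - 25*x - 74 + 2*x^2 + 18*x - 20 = 2*x^2 - 7*x - 22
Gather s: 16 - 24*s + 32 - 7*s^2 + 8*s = -7*s^2 - 16*s + 48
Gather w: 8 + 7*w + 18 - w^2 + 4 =-w^2 + 7*w + 30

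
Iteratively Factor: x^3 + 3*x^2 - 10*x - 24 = (x + 4)*(x^2 - x - 6) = (x - 3)*(x + 4)*(x + 2)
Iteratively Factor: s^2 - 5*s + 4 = (s - 4)*(s - 1)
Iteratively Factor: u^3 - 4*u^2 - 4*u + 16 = (u + 2)*(u^2 - 6*u + 8) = (u - 2)*(u + 2)*(u - 4)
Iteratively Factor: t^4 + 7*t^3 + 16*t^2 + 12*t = (t + 3)*(t^3 + 4*t^2 + 4*t) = (t + 2)*(t + 3)*(t^2 + 2*t) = (t + 2)^2*(t + 3)*(t)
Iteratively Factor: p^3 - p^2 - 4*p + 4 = (p - 1)*(p^2 - 4) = (p - 2)*(p - 1)*(p + 2)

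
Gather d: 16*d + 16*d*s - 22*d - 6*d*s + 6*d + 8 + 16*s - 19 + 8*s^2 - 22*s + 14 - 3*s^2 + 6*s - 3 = 10*d*s + 5*s^2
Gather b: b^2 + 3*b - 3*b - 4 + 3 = b^2 - 1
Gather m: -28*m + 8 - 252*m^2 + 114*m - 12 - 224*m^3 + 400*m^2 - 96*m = -224*m^3 + 148*m^2 - 10*m - 4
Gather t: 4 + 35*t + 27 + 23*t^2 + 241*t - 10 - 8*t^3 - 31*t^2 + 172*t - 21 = -8*t^3 - 8*t^2 + 448*t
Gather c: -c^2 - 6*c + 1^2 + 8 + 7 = -c^2 - 6*c + 16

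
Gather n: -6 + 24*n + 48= 24*n + 42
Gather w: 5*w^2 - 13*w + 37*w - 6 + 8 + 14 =5*w^2 + 24*w + 16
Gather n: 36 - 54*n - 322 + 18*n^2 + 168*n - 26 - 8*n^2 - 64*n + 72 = 10*n^2 + 50*n - 240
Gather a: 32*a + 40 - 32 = 32*a + 8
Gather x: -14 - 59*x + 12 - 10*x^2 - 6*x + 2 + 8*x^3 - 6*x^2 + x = 8*x^3 - 16*x^2 - 64*x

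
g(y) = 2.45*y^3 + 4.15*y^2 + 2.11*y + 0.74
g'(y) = 7.35*y^2 + 8.3*y + 2.11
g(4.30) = 281.34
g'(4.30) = 173.70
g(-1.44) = -1.01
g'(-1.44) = 5.40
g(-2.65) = -21.30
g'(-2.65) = 31.73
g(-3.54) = -63.41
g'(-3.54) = 64.84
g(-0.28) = 0.42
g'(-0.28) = 0.36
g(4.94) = 407.80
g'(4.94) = 222.48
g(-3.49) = -60.22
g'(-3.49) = 62.67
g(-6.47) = -502.75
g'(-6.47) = 256.09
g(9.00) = 2141.93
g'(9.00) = 672.16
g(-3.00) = -34.39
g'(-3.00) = 43.36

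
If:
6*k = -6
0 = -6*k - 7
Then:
No Solution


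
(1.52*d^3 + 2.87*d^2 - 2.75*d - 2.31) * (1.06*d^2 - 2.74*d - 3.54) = 1.6112*d^5 - 1.1226*d^4 - 16.1596*d^3 - 5.0734*d^2 + 16.0644*d + 8.1774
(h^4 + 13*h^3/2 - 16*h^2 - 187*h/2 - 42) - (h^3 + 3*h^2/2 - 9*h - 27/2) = h^4 + 11*h^3/2 - 35*h^2/2 - 169*h/2 - 57/2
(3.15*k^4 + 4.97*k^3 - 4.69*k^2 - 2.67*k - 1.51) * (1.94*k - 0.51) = 6.111*k^5 + 8.0353*k^4 - 11.6333*k^3 - 2.7879*k^2 - 1.5677*k + 0.7701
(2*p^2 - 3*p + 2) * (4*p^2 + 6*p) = 8*p^4 - 10*p^2 + 12*p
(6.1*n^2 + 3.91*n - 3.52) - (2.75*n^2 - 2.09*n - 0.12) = 3.35*n^2 + 6.0*n - 3.4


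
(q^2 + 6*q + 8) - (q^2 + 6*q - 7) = 15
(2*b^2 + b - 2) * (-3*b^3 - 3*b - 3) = -6*b^5 - 3*b^4 - 9*b^2 + 3*b + 6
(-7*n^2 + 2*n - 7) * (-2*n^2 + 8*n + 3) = 14*n^4 - 60*n^3 + 9*n^2 - 50*n - 21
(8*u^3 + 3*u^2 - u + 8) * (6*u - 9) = 48*u^4 - 54*u^3 - 33*u^2 + 57*u - 72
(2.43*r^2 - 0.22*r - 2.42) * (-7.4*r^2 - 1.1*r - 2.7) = -17.982*r^4 - 1.045*r^3 + 11.589*r^2 + 3.256*r + 6.534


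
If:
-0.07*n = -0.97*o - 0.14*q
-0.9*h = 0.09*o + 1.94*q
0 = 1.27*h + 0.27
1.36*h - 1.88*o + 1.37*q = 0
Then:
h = -0.21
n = -0.89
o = -0.08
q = 0.10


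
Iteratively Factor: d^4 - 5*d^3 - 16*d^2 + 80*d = (d - 5)*(d^3 - 16*d) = (d - 5)*(d - 4)*(d^2 + 4*d) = d*(d - 5)*(d - 4)*(d + 4)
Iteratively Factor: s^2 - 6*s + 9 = (s - 3)*(s - 3)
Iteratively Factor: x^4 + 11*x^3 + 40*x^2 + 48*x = (x + 3)*(x^3 + 8*x^2 + 16*x) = (x + 3)*(x + 4)*(x^2 + 4*x) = x*(x + 3)*(x + 4)*(x + 4)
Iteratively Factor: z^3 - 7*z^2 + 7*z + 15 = (z + 1)*(z^2 - 8*z + 15) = (z - 3)*(z + 1)*(z - 5)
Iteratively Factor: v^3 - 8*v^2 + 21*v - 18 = (v - 2)*(v^2 - 6*v + 9) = (v - 3)*(v - 2)*(v - 3)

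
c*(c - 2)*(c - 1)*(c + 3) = c^4 - 7*c^2 + 6*c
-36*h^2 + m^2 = (-6*h + m)*(6*h + m)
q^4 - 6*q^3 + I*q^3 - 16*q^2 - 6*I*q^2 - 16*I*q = q*(q - 8)*(q + 2)*(q + I)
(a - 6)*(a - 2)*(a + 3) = a^3 - 5*a^2 - 12*a + 36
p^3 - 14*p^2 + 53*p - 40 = (p - 8)*(p - 5)*(p - 1)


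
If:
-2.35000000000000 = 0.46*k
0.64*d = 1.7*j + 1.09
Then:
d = 2.65625*j + 1.703125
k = -5.11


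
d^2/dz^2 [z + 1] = 0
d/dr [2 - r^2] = -2*r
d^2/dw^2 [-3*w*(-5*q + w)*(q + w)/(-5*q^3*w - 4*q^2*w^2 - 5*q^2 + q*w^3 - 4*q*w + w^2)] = 6*q/(q^3*w^3 + 3*q^2*w^2 + 3*q*w + 1)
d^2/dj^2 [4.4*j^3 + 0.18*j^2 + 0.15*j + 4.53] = 26.4*j + 0.36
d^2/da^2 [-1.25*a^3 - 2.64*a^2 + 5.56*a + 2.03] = -7.5*a - 5.28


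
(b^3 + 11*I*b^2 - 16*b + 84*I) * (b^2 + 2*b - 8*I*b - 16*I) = b^5 + 2*b^4 + 3*I*b^4 + 72*b^3 + 6*I*b^3 + 144*b^2 + 212*I*b^2 + 672*b + 424*I*b + 1344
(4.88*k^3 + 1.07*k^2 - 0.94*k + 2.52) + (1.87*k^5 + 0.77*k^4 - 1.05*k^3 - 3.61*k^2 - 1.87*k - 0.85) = 1.87*k^5 + 0.77*k^4 + 3.83*k^3 - 2.54*k^2 - 2.81*k + 1.67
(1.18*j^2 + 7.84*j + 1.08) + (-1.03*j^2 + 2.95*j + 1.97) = 0.15*j^2 + 10.79*j + 3.05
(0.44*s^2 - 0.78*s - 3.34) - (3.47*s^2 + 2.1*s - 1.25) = -3.03*s^2 - 2.88*s - 2.09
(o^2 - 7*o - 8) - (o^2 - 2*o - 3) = -5*o - 5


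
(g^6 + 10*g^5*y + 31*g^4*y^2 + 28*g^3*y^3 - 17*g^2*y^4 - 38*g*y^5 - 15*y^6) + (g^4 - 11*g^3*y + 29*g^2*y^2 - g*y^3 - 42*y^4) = g^6 + 10*g^5*y + 31*g^4*y^2 + g^4 + 28*g^3*y^3 - 11*g^3*y - 17*g^2*y^4 + 29*g^2*y^2 - 38*g*y^5 - g*y^3 - 15*y^6 - 42*y^4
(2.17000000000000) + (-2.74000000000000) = -0.570000000000000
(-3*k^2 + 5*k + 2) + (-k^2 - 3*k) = -4*k^2 + 2*k + 2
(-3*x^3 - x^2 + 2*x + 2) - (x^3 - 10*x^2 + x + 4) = -4*x^3 + 9*x^2 + x - 2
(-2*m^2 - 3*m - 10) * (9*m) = -18*m^3 - 27*m^2 - 90*m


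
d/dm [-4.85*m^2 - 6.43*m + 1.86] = -9.7*m - 6.43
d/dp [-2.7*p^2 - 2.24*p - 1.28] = -5.4*p - 2.24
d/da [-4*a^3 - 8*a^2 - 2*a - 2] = -12*a^2 - 16*a - 2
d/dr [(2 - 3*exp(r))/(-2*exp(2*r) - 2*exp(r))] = (-3*exp(2*r) + 4*exp(r) + 2)*exp(-r)/(2*(exp(2*r) + 2*exp(r) + 1))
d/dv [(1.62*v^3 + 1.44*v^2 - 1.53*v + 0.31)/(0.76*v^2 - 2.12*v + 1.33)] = (1.2312*v^4 - 6.8688*v^3 + 4.5738*v^2 + 3.3592*v - 1.3777)/(0.5776*v^4 - 3.2224*v^3 + 6.516*v^2 - 5.6392*v + 1.7689)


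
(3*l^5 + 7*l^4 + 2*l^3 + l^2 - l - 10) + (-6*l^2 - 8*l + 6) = 3*l^5 + 7*l^4 + 2*l^3 - 5*l^2 - 9*l - 4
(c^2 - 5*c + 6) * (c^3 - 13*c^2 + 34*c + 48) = c^5 - 18*c^4 + 105*c^3 - 200*c^2 - 36*c + 288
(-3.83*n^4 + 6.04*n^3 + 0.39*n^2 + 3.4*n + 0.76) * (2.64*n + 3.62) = -10.1112*n^5 + 2.081*n^4 + 22.8944*n^3 + 10.3878*n^2 + 14.3144*n + 2.7512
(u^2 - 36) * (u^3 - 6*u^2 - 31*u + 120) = u^5 - 6*u^4 - 67*u^3 + 336*u^2 + 1116*u - 4320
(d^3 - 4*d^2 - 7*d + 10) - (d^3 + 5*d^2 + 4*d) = -9*d^2 - 11*d + 10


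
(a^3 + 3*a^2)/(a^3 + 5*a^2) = (a + 3)/(a + 5)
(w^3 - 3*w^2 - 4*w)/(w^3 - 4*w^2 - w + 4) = w/(w - 1)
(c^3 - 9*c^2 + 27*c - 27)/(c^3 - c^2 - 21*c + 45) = (c - 3)/(c + 5)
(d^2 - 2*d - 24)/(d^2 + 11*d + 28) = (d - 6)/(d + 7)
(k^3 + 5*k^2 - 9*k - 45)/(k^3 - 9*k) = (k + 5)/k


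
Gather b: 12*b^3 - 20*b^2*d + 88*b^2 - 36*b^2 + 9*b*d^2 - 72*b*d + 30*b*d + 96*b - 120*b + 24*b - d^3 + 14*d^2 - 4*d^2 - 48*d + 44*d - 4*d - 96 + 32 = 12*b^3 + b^2*(52 - 20*d) + b*(9*d^2 - 42*d) - d^3 + 10*d^2 - 8*d - 64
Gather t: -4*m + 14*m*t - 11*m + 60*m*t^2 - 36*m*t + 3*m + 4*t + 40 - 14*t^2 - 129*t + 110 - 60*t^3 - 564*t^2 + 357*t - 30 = -12*m - 60*t^3 + t^2*(60*m - 578) + t*(232 - 22*m) + 120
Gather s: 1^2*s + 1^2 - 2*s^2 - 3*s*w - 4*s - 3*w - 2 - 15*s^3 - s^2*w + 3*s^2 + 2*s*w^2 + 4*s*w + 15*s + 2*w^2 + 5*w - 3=-15*s^3 + s^2*(1 - w) + s*(2*w^2 + w + 12) + 2*w^2 + 2*w - 4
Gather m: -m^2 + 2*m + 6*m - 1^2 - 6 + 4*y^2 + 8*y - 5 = -m^2 + 8*m + 4*y^2 + 8*y - 12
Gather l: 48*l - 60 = 48*l - 60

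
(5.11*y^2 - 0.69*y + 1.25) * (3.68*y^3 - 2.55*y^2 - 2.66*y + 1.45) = 18.8048*y^5 - 15.5697*y^4 - 7.2331*y^3 + 6.0574*y^2 - 4.3255*y + 1.8125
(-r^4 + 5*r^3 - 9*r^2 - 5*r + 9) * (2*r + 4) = -2*r^5 + 6*r^4 + 2*r^3 - 46*r^2 - 2*r + 36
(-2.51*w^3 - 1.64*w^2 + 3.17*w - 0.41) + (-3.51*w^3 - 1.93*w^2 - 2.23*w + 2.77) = -6.02*w^3 - 3.57*w^2 + 0.94*w + 2.36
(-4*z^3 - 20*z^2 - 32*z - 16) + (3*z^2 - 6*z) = -4*z^3 - 17*z^2 - 38*z - 16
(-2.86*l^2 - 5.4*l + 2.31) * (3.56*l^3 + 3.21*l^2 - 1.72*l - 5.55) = -10.1816*l^5 - 28.4046*l^4 - 4.1912*l^3 + 32.5761*l^2 + 25.9968*l - 12.8205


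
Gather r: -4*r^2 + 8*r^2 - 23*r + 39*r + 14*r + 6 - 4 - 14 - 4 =4*r^2 + 30*r - 16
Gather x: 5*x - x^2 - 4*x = -x^2 + x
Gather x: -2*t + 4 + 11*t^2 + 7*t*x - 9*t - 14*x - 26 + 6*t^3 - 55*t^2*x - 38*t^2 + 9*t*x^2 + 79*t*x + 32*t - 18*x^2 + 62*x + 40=6*t^3 - 27*t^2 + 21*t + x^2*(9*t - 18) + x*(-55*t^2 + 86*t + 48) + 18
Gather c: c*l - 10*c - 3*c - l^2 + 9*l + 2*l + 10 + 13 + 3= c*(l - 13) - l^2 + 11*l + 26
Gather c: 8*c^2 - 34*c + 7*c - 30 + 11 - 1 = 8*c^2 - 27*c - 20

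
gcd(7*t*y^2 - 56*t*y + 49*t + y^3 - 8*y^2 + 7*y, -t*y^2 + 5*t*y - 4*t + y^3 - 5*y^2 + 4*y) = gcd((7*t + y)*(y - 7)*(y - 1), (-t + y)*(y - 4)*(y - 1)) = y - 1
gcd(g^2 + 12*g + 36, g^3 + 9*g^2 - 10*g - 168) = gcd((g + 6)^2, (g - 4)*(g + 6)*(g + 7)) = g + 6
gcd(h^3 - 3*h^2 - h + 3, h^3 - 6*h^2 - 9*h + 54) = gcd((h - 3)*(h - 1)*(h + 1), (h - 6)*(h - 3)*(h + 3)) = h - 3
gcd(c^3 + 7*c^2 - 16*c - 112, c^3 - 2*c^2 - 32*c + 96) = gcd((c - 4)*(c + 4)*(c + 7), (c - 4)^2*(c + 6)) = c - 4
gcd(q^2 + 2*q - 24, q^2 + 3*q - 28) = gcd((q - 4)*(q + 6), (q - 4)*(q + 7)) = q - 4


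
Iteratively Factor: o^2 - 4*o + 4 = (o - 2)*(o - 2)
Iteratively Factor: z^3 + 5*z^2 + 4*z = (z + 1)*(z^2 + 4*z) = z*(z + 1)*(z + 4)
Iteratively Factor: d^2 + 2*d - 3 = (d + 3)*(d - 1)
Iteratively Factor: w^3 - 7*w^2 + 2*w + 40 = (w - 4)*(w^2 - 3*w - 10) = (w - 5)*(w - 4)*(w + 2)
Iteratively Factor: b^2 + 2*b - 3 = (b - 1)*(b + 3)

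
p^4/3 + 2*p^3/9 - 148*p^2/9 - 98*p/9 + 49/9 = (p/3 + 1/3)*(p - 7)*(p - 1/3)*(p + 7)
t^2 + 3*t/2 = t*(t + 3/2)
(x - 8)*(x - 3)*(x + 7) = x^3 - 4*x^2 - 53*x + 168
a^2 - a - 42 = (a - 7)*(a + 6)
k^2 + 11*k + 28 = (k + 4)*(k + 7)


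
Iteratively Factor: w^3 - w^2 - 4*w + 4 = (w - 1)*(w^2 - 4) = (w - 1)*(w + 2)*(w - 2)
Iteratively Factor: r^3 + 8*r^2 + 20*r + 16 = (r + 2)*(r^2 + 6*r + 8) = (r + 2)*(r + 4)*(r + 2)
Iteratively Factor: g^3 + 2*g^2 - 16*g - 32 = (g - 4)*(g^2 + 6*g + 8) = (g - 4)*(g + 2)*(g + 4)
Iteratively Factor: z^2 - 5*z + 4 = (z - 1)*(z - 4)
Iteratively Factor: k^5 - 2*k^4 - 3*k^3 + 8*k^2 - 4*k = (k - 2)*(k^4 - 3*k^2 + 2*k) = (k - 2)*(k - 1)*(k^3 + k^2 - 2*k) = (k - 2)*(k - 1)*(k + 2)*(k^2 - k) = (k - 2)*(k - 1)^2*(k + 2)*(k)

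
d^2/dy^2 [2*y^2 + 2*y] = 4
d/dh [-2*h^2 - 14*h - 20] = -4*h - 14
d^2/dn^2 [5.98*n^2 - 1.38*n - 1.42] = 11.9600000000000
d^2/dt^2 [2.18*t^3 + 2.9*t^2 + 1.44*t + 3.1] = 13.08*t + 5.8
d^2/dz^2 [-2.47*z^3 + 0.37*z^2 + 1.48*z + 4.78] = 0.74 - 14.82*z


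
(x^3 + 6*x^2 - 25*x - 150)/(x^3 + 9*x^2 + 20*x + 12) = (x^2 - 25)/(x^2 + 3*x + 2)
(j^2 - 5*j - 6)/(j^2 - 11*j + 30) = (j + 1)/(j - 5)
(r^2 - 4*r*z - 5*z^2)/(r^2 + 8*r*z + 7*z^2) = (r - 5*z)/(r + 7*z)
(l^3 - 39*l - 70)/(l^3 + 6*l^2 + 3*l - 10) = (l - 7)/(l - 1)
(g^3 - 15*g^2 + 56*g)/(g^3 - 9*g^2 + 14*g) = (g - 8)/(g - 2)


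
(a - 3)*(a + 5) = a^2 + 2*a - 15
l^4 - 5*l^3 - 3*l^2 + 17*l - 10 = (l - 5)*(l - 1)^2*(l + 2)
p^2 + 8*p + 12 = (p + 2)*(p + 6)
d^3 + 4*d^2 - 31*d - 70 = (d - 5)*(d + 2)*(d + 7)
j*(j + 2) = j^2 + 2*j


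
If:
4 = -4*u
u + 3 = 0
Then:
No Solution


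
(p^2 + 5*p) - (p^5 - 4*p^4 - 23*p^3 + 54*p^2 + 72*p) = -p^5 + 4*p^4 + 23*p^3 - 53*p^2 - 67*p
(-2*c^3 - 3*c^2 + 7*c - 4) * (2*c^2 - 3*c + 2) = -4*c^5 + 19*c^3 - 35*c^2 + 26*c - 8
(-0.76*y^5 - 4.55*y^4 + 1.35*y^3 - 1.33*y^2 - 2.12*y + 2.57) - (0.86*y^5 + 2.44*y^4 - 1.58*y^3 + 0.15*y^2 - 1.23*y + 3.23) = -1.62*y^5 - 6.99*y^4 + 2.93*y^3 - 1.48*y^2 - 0.89*y - 0.66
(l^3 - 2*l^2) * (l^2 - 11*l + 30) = l^5 - 13*l^4 + 52*l^3 - 60*l^2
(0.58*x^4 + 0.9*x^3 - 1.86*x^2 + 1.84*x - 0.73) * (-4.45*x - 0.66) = -2.581*x^5 - 4.3878*x^4 + 7.683*x^3 - 6.9604*x^2 + 2.0341*x + 0.4818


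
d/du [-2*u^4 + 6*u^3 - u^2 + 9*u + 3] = -8*u^3 + 18*u^2 - 2*u + 9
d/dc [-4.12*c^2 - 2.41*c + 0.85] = -8.24*c - 2.41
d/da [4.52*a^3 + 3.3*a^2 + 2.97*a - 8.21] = 13.56*a^2 + 6.6*a + 2.97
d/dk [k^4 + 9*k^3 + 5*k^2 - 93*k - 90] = 4*k^3 + 27*k^2 + 10*k - 93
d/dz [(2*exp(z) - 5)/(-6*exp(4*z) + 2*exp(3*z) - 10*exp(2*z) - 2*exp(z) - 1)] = (36*exp(4*z) - 128*exp(3*z) + 50*exp(2*z) - 100*exp(z) - 12)*exp(z)/(36*exp(8*z) - 24*exp(7*z) + 124*exp(6*z) - 16*exp(5*z) + 104*exp(4*z) + 36*exp(3*z) + 24*exp(2*z) + 4*exp(z) + 1)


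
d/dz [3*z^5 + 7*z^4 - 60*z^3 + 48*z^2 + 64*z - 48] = 15*z^4 + 28*z^3 - 180*z^2 + 96*z + 64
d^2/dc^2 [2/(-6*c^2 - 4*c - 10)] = 2*(9*c^2 + 6*c - 4*(3*c + 1)^2 + 15)/(3*c^2 + 2*c + 5)^3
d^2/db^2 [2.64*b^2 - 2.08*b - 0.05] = 5.28000000000000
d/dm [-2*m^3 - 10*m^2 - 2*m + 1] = -6*m^2 - 20*m - 2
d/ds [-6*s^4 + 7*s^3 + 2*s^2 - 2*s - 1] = -24*s^3 + 21*s^2 + 4*s - 2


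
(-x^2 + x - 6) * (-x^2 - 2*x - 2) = x^4 + x^3 + 6*x^2 + 10*x + 12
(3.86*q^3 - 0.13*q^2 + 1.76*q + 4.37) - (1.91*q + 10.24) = 3.86*q^3 - 0.13*q^2 - 0.15*q - 5.87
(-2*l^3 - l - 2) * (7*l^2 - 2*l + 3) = -14*l^5 + 4*l^4 - 13*l^3 - 12*l^2 + l - 6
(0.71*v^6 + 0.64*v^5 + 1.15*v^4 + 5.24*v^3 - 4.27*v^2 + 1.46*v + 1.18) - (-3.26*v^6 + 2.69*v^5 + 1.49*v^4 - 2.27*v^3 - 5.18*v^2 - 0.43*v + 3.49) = 3.97*v^6 - 2.05*v^5 - 0.34*v^4 + 7.51*v^3 + 0.91*v^2 + 1.89*v - 2.31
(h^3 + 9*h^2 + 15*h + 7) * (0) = 0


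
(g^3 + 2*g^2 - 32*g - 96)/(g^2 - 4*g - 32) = (g^2 - 2*g - 24)/(g - 8)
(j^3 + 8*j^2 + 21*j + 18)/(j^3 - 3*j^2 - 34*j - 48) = (j + 3)/(j - 8)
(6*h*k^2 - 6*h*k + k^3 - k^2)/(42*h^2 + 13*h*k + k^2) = k*(k - 1)/(7*h + k)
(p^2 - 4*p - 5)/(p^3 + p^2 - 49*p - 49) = (p - 5)/(p^2 - 49)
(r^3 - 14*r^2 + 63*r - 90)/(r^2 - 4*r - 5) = (r^2 - 9*r + 18)/(r + 1)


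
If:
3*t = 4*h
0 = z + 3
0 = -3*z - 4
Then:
No Solution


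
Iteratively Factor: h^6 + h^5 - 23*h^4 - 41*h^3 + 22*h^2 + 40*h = (h + 4)*(h^5 - 3*h^4 - 11*h^3 + 3*h^2 + 10*h) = (h + 1)*(h + 4)*(h^4 - 4*h^3 - 7*h^2 + 10*h) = (h - 1)*(h + 1)*(h + 4)*(h^3 - 3*h^2 - 10*h) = h*(h - 1)*(h + 1)*(h + 4)*(h^2 - 3*h - 10) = h*(h - 5)*(h - 1)*(h + 1)*(h + 4)*(h + 2)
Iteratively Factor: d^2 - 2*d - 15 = (d + 3)*(d - 5)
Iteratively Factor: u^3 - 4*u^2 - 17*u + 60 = (u - 3)*(u^2 - u - 20) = (u - 3)*(u + 4)*(u - 5)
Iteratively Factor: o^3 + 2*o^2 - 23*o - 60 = (o + 3)*(o^2 - o - 20) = (o + 3)*(o + 4)*(o - 5)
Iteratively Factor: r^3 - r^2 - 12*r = (r)*(r^2 - r - 12) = r*(r - 4)*(r + 3)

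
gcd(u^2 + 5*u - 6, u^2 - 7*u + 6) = u - 1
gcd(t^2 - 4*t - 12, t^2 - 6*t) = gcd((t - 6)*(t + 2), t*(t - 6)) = t - 6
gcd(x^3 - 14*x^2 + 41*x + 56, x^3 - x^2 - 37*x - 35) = x^2 - 6*x - 7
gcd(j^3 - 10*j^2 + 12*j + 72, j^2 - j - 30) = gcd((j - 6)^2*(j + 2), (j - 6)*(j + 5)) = j - 6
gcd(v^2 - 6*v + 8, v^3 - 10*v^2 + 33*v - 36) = v - 4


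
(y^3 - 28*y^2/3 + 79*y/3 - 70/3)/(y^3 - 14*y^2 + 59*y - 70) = (y - 7/3)/(y - 7)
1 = 1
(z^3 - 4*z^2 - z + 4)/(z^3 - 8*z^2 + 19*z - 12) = (z + 1)/(z - 3)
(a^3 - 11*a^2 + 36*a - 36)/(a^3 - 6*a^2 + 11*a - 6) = (a - 6)/(a - 1)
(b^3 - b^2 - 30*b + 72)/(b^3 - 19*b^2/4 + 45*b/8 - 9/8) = 8*(b^2 + 2*b - 24)/(8*b^2 - 14*b + 3)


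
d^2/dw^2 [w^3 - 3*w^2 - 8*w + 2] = 6*w - 6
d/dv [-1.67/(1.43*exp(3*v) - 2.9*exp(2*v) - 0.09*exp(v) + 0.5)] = (7.1643*exp(2*v) - 9.686*exp(v) - 0.1503)*exp(v)/(1.43*exp(3*v) - 2.9*exp(2*v) - 0.09*exp(v) + 0.5)^2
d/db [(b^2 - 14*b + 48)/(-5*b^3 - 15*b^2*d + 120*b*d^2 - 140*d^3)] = (2*(7 - b)*(b^3 + 3*b^2*d - 24*b*d^2 + 28*d^3) + 3*(b^2 - 14*b + 48)*(b^2 + 2*b*d - 8*d^2))/(5*(b^3 + 3*b^2*d - 24*b*d^2 + 28*d^3)^2)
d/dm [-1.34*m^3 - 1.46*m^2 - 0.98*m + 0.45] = -4.02*m^2 - 2.92*m - 0.98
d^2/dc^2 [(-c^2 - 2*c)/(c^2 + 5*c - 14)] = 6*(c^3 - 14*c^2 - 28*c - 112)/(c^6 + 15*c^5 + 33*c^4 - 295*c^3 - 462*c^2 + 2940*c - 2744)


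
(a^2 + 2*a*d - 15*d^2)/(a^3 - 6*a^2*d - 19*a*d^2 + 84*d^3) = (a + 5*d)/(a^2 - 3*a*d - 28*d^2)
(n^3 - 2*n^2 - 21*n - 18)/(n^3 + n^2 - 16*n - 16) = (n^2 - 3*n - 18)/(n^2 - 16)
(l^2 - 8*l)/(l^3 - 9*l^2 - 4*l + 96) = l/(l^2 - l - 12)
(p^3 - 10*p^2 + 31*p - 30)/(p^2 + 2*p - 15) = (p^2 - 7*p + 10)/(p + 5)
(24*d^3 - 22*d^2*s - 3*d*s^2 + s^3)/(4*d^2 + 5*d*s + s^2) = (6*d^2 - 7*d*s + s^2)/(d + s)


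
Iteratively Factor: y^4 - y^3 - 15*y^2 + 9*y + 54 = (y + 3)*(y^3 - 4*y^2 - 3*y + 18) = (y - 3)*(y + 3)*(y^2 - y - 6) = (y - 3)^2*(y + 3)*(y + 2)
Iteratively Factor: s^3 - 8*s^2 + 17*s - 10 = (s - 1)*(s^2 - 7*s + 10) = (s - 2)*(s - 1)*(s - 5)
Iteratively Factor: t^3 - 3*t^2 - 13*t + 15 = (t - 1)*(t^2 - 2*t - 15) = (t - 1)*(t + 3)*(t - 5)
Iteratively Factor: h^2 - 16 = (h - 4)*(h + 4)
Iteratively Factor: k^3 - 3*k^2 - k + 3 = (k - 3)*(k^2 - 1) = (k - 3)*(k + 1)*(k - 1)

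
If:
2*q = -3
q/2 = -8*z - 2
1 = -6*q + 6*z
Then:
No Solution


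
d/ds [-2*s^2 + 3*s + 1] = 3 - 4*s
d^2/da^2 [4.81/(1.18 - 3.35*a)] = -107.96045/(3.35*a - 1.18)^3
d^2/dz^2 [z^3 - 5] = 6*z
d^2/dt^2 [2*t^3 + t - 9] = 12*t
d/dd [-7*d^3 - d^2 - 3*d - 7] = -21*d^2 - 2*d - 3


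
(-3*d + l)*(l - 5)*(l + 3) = -3*d*l^2 + 6*d*l + 45*d + l^3 - 2*l^2 - 15*l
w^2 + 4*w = w*(w + 4)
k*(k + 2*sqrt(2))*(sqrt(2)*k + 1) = sqrt(2)*k^3 + 5*k^2 + 2*sqrt(2)*k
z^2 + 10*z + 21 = (z + 3)*(z + 7)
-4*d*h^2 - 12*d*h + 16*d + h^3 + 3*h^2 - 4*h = (-4*d + h)*(h - 1)*(h + 4)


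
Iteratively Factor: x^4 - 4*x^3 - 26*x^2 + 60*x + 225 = (x - 5)*(x^3 + x^2 - 21*x - 45) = (x - 5)^2*(x^2 + 6*x + 9) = (x - 5)^2*(x + 3)*(x + 3)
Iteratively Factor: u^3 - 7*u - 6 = (u + 1)*(u^2 - u - 6) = (u + 1)*(u + 2)*(u - 3)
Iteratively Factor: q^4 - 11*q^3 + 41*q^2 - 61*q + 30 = (q - 3)*(q^3 - 8*q^2 + 17*q - 10) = (q - 5)*(q - 3)*(q^2 - 3*q + 2) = (q - 5)*(q - 3)*(q - 2)*(q - 1)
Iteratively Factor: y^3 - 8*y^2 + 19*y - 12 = (y - 4)*(y^2 - 4*y + 3) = (y - 4)*(y - 3)*(y - 1)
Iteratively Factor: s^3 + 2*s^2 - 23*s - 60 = (s + 4)*(s^2 - 2*s - 15) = (s - 5)*(s + 4)*(s + 3)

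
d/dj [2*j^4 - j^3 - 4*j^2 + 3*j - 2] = 8*j^3 - 3*j^2 - 8*j + 3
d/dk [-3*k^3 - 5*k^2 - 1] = k*(-9*k - 10)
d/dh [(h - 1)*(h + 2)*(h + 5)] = 3*h^2 + 12*h + 3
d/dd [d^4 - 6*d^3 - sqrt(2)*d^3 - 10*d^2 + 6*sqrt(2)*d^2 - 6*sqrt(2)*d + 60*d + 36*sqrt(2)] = 4*d^3 - 18*d^2 - 3*sqrt(2)*d^2 - 20*d + 12*sqrt(2)*d - 6*sqrt(2) + 60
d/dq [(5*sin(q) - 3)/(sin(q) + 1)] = 8*cos(q)/(sin(q) + 1)^2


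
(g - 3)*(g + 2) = g^2 - g - 6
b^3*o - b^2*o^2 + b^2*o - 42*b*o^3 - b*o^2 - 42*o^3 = (b - 7*o)*(b + 6*o)*(b*o + o)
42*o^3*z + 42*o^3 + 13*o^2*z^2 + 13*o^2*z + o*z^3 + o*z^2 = (6*o + z)*(7*o + z)*(o*z + o)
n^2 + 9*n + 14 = (n + 2)*(n + 7)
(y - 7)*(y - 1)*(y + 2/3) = y^3 - 22*y^2/3 + 5*y/3 + 14/3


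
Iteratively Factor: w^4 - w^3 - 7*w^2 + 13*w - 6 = (w - 1)*(w^3 - 7*w + 6) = (w - 2)*(w - 1)*(w^2 + 2*w - 3) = (w - 2)*(w - 1)*(w + 3)*(w - 1)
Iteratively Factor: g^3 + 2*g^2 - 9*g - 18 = (g + 3)*(g^2 - g - 6) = (g + 2)*(g + 3)*(g - 3)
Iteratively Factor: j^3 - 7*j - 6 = (j + 1)*(j^2 - j - 6) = (j - 3)*(j + 1)*(j + 2)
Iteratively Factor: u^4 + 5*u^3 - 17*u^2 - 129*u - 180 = (u - 5)*(u^3 + 10*u^2 + 33*u + 36) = (u - 5)*(u + 3)*(u^2 + 7*u + 12) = (u - 5)*(u + 3)^2*(u + 4)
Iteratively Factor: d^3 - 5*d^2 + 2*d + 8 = (d + 1)*(d^2 - 6*d + 8) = (d - 4)*(d + 1)*(d - 2)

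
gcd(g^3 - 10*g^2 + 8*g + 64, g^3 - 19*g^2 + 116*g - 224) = g^2 - 12*g + 32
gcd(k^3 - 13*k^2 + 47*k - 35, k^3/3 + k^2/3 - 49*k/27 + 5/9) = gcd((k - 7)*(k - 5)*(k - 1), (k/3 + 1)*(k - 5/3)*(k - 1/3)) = 1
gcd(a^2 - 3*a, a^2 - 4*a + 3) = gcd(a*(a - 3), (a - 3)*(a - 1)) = a - 3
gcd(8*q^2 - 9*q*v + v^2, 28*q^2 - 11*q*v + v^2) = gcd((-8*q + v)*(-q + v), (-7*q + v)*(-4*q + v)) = 1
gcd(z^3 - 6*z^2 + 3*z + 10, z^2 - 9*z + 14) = z - 2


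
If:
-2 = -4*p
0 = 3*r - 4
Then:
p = 1/2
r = 4/3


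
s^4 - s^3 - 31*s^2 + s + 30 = (s - 6)*(s - 1)*(s + 1)*(s + 5)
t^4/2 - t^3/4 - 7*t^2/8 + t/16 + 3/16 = (t/2 + 1/4)*(t - 3/2)*(t - 1/2)*(t + 1)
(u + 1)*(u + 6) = u^2 + 7*u + 6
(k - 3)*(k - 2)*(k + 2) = k^3 - 3*k^2 - 4*k + 12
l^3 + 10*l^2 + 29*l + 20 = (l + 1)*(l + 4)*(l + 5)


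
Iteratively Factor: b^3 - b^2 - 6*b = (b)*(b^2 - b - 6) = b*(b + 2)*(b - 3)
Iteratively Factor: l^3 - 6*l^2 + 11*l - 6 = (l - 1)*(l^2 - 5*l + 6) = (l - 3)*(l - 1)*(l - 2)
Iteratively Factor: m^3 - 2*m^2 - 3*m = (m)*(m^2 - 2*m - 3) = m*(m + 1)*(m - 3)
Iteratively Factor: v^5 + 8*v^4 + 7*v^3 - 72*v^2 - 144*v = (v)*(v^4 + 8*v^3 + 7*v^2 - 72*v - 144) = v*(v + 4)*(v^3 + 4*v^2 - 9*v - 36) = v*(v + 3)*(v + 4)*(v^2 + v - 12) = v*(v + 3)*(v + 4)^2*(v - 3)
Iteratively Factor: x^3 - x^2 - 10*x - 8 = (x - 4)*(x^2 + 3*x + 2) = (x - 4)*(x + 2)*(x + 1)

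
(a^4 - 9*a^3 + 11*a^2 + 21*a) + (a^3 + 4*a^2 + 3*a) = a^4 - 8*a^3 + 15*a^2 + 24*a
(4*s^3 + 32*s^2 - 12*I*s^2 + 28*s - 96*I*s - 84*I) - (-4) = 4*s^3 + 32*s^2 - 12*I*s^2 + 28*s - 96*I*s + 4 - 84*I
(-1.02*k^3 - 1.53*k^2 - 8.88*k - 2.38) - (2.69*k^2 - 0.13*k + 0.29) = -1.02*k^3 - 4.22*k^2 - 8.75*k - 2.67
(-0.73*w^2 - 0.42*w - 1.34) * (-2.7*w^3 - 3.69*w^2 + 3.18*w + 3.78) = 1.971*w^5 + 3.8277*w^4 + 2.8464*w^3 + 0.8496*w^2 - 5.8488*w - 5.0652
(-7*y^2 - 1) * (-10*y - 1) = 70*y^3 + 7*y^2 + 10*y + 1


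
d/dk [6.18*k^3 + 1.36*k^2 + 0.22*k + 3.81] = 18.54*k^2 + 2.72*k + 0.22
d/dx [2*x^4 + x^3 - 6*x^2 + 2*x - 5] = 8*x^3 + 3*x^2 - 12*x + 2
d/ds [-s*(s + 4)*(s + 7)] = -3*s^2 - 22*s - 28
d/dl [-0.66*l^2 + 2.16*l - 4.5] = 2.16 - 1.32*l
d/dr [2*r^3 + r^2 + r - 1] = 6*r^2 + 2*r + 1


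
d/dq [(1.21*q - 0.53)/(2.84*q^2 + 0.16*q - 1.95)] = (-3.4364*q^2 + 3.0104*q - 2.2747)/(8.0656*q^4 + 0.9088*q^3 - 11.0504*q^2 - 0.624*q + 3.8025)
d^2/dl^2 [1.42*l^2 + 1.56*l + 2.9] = 2.84000000000000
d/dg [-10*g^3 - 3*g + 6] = -30*g^2 - 3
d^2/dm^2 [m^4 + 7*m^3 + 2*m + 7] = 6*m*(2*m + 7)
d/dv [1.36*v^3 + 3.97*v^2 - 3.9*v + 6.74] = 4.08*v^2 + 7.94*v - 3.9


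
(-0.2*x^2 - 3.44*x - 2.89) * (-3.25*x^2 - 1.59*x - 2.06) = 0.65*x^4 + 11.498*x^3 + 15.2741*x^2 + 11.6815*x + 5.9534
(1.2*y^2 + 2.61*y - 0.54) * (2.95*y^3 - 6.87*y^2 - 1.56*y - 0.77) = 3.54*y^5 - 0.544499999999999*y^4 - 21.3957*y^3 - 1.2858*y^2 - 1.1673*y + 0.4158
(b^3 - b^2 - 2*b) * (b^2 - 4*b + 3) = b^5 - 5*b^4 + 5*b^3 + 5*b^2 - 6*b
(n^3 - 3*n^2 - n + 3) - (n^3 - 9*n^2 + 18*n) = 6*n^2 - 19*n + 3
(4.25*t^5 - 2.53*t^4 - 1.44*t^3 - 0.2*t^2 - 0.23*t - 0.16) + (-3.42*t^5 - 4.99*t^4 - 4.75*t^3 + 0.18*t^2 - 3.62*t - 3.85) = 0.83*t^5 - 7.52*t^4 - 6.19*t^3 - 0.02*t^2 - 3.85*t - 4.01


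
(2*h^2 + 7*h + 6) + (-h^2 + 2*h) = h^2 + 9*h + 6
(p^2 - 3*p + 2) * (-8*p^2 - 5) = -8*p^4 + 24*p^3 - 21*p^2 + 15*p - 10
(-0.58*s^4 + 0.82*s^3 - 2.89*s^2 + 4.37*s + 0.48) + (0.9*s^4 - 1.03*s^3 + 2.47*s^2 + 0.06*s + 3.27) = 0.32*s^4 - 0.21*s^3 - 0.42*s^2 + 4.43*s + 3.75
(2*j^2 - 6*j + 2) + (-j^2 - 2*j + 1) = j^2 - 8*j + 3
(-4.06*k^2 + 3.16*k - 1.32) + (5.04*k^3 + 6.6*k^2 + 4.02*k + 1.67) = 5.04*k^3 + 2.54*k^2 + 7.18*k + 0.35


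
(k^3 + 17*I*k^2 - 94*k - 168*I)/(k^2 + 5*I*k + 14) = (k^2 + 10*I*k - 24)/(k - 2*I)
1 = 1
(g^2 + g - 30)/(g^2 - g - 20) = (g + 6)/(g + 4)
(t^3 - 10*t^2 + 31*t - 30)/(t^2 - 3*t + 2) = (t^2 - 8*t + 15)/(t - 1)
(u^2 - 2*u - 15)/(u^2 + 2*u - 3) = (u - 5)/(u - 1)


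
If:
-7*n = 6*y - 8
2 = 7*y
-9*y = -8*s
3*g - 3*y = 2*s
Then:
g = 1/2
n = 44/49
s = 9/28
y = 2/7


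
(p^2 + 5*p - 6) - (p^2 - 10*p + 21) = 15*p - 27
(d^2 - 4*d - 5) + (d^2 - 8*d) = 2*d^2 - 12*d - 5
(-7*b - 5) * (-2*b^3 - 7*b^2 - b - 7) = 14*b^4 + 59*b^3 + 42*b^2 + 54*b + 35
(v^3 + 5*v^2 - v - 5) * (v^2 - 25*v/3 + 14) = v^5 - 10*v^4/3 - 86*v^3/3 + 220*v^2/3 + 83*v/3 - 70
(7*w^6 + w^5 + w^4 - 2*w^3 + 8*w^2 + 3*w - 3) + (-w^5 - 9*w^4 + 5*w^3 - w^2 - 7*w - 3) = 7*w^6 - 8*w^4 + 3*w^3 + 7*w^2 - 4*w - 6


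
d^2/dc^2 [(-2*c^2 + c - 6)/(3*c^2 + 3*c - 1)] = 2*(27*c^3 - 180*c^2 - 153*c - 71)/(27*c^6 + 81*c^5 + 54*c^4 - 27*c^3 - 18*c^2 + 9*c - 1)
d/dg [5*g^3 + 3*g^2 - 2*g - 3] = 15*g^2 + 6*g - 2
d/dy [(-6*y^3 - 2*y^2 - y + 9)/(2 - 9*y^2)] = (54*y^4 - 45*y^2 + 154*y - 2)/(81*y^4 - 36*y^2 + 4)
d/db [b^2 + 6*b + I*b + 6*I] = 2*b + 6 + I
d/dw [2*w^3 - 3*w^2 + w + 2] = 6*w^2 - 6*w + 1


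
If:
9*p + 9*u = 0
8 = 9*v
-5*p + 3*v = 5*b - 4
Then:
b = u + 4/3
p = -u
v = 8/9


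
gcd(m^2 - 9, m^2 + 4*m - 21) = m - 3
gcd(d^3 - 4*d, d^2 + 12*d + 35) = 1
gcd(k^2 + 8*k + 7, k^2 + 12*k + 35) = k + 7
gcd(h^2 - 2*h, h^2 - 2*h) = h^2 - 2*h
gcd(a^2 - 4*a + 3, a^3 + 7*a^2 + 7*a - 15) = a - 1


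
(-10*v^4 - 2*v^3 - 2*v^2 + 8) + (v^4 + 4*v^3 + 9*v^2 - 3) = -9*v^4 + 2*v^3 + 7*v^2 + 5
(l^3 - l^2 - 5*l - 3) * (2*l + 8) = 2*l^4 + 6*l^3 - 18*l^2 - 46*l - 24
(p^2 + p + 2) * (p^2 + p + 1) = p^4 + 2*p^3 + 4*p^2 + 3*p + 2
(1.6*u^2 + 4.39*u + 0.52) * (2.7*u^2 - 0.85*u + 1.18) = 4.32*u^4 + 10.493*u^3 - 0.4395*u^2 + 4.7382*u + 0.6136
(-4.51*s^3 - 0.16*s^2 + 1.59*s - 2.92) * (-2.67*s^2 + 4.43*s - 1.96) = 12.0417*s^5 - 19.5521*s^4 + 3.8855*s^3 + 15.1537*s^2 - 16.052*s + 5.7232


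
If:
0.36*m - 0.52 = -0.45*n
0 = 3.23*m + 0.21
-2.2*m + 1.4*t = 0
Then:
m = -0.07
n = 1.21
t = -0.10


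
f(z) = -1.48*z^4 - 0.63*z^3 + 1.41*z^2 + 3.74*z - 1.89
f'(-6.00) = 1197.50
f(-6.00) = -1755.57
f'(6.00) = -1326.10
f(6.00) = -1982.85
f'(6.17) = -1441.33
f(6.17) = -2217.99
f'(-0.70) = 2.87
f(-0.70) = -3.96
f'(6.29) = -1526.54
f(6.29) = -2396.03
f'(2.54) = -98.30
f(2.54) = -55.22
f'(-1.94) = 34.38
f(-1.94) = -20.20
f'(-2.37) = 65.25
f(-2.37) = -41.14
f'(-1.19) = 7.68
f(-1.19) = -6.25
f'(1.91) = -39.02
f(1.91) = -13.69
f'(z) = -5.92*z^3 - 1.89*z^2 + 2.82*z + 3.74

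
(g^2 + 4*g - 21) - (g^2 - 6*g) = 10*g - 21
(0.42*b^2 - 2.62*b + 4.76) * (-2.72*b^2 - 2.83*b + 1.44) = -1.1424*b^4 + 5.9378*b^3 - 4.9278*b^2 - 17.2436*b + 6.8544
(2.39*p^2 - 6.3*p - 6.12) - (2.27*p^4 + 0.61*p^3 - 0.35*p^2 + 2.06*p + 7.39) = -2.27*p^4 - 0.61*p^3 + 2.74*p^2 - 8.36*p - 13.51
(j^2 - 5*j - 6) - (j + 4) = j^2 - 6*j - 10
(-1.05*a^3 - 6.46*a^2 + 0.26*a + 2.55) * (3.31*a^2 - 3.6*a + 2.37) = -3.4755*a^5 - 17.6026*a^4 + 21.6281*a^3 - 7.8057*a^2 - 8.5638*a + 6.0435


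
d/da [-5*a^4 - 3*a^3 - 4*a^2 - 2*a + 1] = -20*a^3 - 9*a^2 - 8*a - 2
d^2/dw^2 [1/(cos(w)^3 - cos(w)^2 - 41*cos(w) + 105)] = ((-161*cos(w) - 8*cos(2*w) + 9*cos(3*w))*(cos(w)^3 - cos(w)^2 - 41*cos(w) + 105)/4 + 2*(-3*cos(w)^2 + 2*cos(w) + 41)^2*sin(w)^2)/(cos(w)^3 - cos(w)^2 - 41*cos(w) + 105)^3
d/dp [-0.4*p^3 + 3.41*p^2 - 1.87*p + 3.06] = -1.2*p^2 + 6.82*p - 1.87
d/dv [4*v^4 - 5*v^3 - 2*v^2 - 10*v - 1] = 16*v^3 - 15*v^2 - 4*v - 10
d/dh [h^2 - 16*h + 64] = 2*h - 16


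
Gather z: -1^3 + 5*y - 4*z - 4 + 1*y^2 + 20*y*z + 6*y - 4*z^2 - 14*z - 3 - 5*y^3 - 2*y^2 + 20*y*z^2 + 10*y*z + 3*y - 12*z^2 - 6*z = -5*y^3 - y^2 + 14*y + z^2*(20*y - 16) + z*(30*y - 24) - 8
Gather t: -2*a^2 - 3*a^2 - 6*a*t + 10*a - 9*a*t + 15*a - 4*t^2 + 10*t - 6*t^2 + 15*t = -5*a^2 + 25*a - 10*t^2 + t*(25 - 15*a)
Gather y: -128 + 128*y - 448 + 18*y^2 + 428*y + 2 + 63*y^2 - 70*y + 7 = 81*y^2 + 486*y - 567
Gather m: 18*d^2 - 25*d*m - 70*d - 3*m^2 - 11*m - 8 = 18*d^2 - 70*d - 3*m^2 + m*(-25*d - 11) - 8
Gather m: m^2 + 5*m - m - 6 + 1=m^2 + 4*m - 5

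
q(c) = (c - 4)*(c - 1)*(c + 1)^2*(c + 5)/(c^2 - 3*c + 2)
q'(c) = (3 - 2*c)*(c - 4)*(c - 1)*(c + 1)^2*(c + 5)/(c^2 - 3*c + 2)^2 + (c - 4)*(c - 1)*(c + 1)^2/(c^2 - 3*c + 2) + (c - 4)*(c - 1)*(c + 5)*(2*c + 2)/(c^2 - 3*c + 2) + (c - 4)*(c + 1)^2*(c + 5)/(c^2 - 3*c + 2) + (c - 1)*(c + 1)^2*(c + 5)/(c^2 - 3*c + 2)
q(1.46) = 183.88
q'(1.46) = 446.09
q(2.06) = -2137.46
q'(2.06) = 35026.33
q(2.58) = -237.85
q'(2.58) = 413.32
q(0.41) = 24.28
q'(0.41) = 47.44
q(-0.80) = 0.29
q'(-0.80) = 2.99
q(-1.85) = 3.46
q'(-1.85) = -6.73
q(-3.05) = 11.44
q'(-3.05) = -4.65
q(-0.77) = 0.39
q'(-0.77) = 3.50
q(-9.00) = -302.55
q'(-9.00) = 147.04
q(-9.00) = -302.55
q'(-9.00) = 147.04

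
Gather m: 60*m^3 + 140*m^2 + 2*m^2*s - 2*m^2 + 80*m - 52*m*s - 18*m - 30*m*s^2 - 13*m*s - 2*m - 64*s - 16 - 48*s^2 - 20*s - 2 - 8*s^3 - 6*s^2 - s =60*m^3 + m^2*(2*s + 138) + m*(-30*s^2 - 65*s + 60) - 8*s^3 - 54*s^2 - 85*s - 18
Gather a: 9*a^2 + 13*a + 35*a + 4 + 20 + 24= 9*a^2 + 48*a + 48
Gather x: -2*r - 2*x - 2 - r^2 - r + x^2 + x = -r^2 - 3*r + x^2 - x - 2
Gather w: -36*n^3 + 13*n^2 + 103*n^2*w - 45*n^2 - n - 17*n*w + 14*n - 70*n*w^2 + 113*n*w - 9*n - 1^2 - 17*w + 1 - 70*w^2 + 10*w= -36*n^3 - 32*n^2 + 4*n + w^2*(-70*n - 70) + w*(103*n^2 + 96*n - 7)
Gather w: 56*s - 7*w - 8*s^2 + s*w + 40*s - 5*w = -8*s^2 + 96*s + w*(s - 12)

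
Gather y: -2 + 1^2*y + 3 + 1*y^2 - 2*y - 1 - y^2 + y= 0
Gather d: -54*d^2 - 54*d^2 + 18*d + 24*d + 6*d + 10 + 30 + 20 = -108*d^2 + 48*d + 60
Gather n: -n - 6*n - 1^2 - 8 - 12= -7*n - 21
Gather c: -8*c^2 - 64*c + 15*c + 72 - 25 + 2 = -8*c^2 - 49*c + 49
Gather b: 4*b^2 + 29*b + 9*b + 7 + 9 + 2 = 4*b^2 + 38*b + 18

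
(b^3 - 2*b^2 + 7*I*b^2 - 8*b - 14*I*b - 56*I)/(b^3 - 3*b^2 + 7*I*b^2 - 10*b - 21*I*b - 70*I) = (b - 4)/(b - 5)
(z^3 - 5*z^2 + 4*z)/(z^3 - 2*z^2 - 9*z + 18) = z*(z^2 - 5*z + 4)/(z^3 - 2*z^2 - 9*z + 18)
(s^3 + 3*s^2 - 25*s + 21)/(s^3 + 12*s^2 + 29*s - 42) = (s - 3)/(s + 6)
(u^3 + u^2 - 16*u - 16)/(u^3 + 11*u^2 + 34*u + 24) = (u - 4)/(u + 6)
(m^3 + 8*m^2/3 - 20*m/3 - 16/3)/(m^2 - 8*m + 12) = (3*m^2 + 14*m + 8)/(3*(m - 6))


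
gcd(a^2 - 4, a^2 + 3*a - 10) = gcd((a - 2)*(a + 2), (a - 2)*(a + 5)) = a - 2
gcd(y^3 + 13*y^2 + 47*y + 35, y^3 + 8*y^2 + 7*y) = y^2 + 8*y + 7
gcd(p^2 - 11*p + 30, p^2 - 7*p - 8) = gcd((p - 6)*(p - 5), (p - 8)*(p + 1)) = 1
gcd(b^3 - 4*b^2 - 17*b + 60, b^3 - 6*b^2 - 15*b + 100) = b^2 - b - 20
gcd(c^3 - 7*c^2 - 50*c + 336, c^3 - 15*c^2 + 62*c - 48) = c^2 - 14*c + 48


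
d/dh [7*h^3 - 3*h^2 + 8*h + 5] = 21*h^2 - 6*h + 8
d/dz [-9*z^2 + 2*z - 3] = 2 - 18*z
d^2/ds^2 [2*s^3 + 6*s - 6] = 12*s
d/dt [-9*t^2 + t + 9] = 1 - 18*t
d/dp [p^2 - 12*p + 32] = 2*p - 12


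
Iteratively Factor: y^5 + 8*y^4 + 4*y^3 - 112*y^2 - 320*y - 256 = (y + 4)*(y^4 + 4*y^3 - 12*y^2 - 64*y - 64) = (y + 2)*(y + 4)*(y^3 + 2*y^2 - 16*y - 32) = (y - 4)*(y + 2)*(y + 4)*(y^2 + 6*y + 8) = (y - 4)*(y + 2)*(y + 4)^2*(y + 2)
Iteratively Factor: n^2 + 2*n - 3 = (n - 1)*(n + 3)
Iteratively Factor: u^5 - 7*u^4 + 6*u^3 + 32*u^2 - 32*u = (u)*(u^4 - 7*u^3 + 6*u^2 + 32*u - 32) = u*(u - 1)*(u^3 - 6*u^2 + 32) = u*(u - 1)*(u + 2)*(u^2 - 8*u + 16) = u*(u - 4)*(u - 1)*(u + 2)*(u - 4)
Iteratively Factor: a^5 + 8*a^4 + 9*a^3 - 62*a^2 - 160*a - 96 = (a + 4)*(a^4 + 4*a^3 - 7*a^2 - 34*a - 24) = (a + 2)*(a + 4)*(a^3 + 2*a^2 - 11*a - 12) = (a + 2)*(a + 4)^2*(a^2 - 2*a - 3) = (a + 1)*(a + 2)*(a + 4)^2*(a - 3)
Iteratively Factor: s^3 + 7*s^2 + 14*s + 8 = (s + 2)*(s^2 + 5*s + 4) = (s + 2)*(s + 4)*(s + 1)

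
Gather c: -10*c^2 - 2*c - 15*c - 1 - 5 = -10*c^2 - 17*c - 6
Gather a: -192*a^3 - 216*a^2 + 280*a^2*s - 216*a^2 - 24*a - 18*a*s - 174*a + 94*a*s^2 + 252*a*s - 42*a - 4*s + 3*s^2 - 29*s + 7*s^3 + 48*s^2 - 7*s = -192*a^3 + a^2*(280*s - 432) + a*(94*s^2 + 234*s - 240) + 7*s^3 + 51*s^2 - 40*s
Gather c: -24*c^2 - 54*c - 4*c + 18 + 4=-24*c^2 - 58*c + 22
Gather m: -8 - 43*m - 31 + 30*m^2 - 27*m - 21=30*m^2 - 70*m - 60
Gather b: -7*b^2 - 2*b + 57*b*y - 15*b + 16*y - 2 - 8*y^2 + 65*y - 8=-7*b^2 + b*(57*y - 17) - 8*y^2 + 81*y - 10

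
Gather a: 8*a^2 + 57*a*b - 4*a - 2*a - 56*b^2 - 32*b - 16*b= 8*a^2 + a*(57*b - 6) - 56*b^2 - 48*b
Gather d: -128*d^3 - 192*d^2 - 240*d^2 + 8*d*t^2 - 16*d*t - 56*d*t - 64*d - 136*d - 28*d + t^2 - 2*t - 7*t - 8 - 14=-128*d^3 - 432*d^2 + d*(8*t^2 - 72*t - 228) + t^2 - 9*t - 22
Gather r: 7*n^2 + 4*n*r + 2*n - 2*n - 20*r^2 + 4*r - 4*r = 7*n^2 + 4*n*r - 20*r^2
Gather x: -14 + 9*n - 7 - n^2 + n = -n^2 + 10*n - 21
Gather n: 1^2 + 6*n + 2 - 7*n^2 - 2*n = -7*n^2 + 4*n + 3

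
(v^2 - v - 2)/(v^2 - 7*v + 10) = (v + 1)/(v - 5)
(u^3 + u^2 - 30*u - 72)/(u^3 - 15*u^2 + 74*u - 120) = (u^2 + 7*u + 12)/(u^2 - 9*u + 20)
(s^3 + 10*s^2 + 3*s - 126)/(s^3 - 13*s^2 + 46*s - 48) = (s^2 + 13*s + 42)/(s^2 - 10*s + 16)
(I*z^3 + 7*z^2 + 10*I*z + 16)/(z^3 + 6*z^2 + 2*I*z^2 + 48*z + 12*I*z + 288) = (I*z^3 + 7*z^2 + 10*I*z + 16)/(z^3 + 2*z^2*(3 + I) + 12*z*(4 + I) + 288)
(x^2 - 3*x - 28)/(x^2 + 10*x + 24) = (x - 7)/(x + 6)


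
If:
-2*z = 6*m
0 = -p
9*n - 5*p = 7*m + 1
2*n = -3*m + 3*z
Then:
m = -1/61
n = 6/61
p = 0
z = 3/61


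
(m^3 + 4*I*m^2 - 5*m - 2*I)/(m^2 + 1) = (m^2 + 3*I*m - 2)/(m - I)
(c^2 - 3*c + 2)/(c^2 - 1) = (c - 2)/(c + 1)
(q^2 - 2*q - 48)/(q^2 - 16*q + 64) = (q + 6)/(q - 8)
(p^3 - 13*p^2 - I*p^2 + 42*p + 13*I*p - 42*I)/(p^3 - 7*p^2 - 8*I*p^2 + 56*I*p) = (p^2 - p*(6 + I) + 6*I)/(p*(p - 8*I))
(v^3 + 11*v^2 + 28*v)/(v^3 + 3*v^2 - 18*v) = (v^2 + 11*v + 28)/(v^2 + 3*v - 18)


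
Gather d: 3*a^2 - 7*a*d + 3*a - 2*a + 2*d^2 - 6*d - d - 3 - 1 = 3*a^2 + a + 2*d^2 + d*(-7*a - 7) - 4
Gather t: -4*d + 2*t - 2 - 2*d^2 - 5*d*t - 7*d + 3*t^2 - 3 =-2*d^2 - 11*d + 3*t^2 + t*(2 - 5*d) - 5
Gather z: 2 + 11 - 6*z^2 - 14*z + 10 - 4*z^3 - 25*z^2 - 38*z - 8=-4*z^3 - 31*z^2 - 52*z + 15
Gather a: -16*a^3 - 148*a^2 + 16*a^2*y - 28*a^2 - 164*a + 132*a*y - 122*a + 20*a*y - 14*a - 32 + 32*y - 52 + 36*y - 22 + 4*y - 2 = -16*a^3 + a^2*(16*y - 176) + a*(152*y - 300) + 72*y - 108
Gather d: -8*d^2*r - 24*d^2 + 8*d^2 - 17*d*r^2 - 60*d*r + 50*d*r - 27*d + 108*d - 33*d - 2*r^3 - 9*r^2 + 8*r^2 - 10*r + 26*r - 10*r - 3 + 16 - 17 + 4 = d^2*(-8*r - 16) + d*(-17*r^2 - 10*r + 48) - 2*r^3 - r^2 + 6*r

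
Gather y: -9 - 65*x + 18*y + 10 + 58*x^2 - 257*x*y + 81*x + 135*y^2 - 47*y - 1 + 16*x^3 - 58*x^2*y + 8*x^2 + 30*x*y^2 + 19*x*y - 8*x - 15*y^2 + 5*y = 16*x^3 + 66*x^2 + 8*x + y^2*(30*x + 120) + y*(-58*x^2 - 238*x - 24)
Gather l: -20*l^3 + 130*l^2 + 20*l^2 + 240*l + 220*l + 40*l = -20*l^3 + 150*l^2 + 500*l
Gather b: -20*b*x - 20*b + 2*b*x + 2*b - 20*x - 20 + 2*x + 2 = b*(-18*x - 18) - 18*x - 18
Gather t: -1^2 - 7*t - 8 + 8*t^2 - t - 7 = 8*t^2 - 8*t - 16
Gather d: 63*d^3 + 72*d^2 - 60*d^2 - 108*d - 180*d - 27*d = 63*d^3 + 12*d^2 - 315*d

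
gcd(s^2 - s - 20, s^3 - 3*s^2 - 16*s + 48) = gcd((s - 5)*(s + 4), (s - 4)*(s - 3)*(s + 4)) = s + 4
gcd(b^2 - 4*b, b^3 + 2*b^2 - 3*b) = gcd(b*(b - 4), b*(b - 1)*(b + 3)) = b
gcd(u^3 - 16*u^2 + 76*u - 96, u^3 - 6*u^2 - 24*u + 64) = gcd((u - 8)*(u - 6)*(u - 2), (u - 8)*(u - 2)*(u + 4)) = u^2 - 10*u + 16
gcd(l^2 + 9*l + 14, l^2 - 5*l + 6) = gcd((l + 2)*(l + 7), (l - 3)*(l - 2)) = 1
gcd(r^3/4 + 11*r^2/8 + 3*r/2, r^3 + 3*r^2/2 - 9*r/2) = r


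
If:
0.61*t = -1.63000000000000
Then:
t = -2.67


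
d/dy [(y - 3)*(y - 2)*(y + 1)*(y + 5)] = 4*y^3 + 3*y^2 - 38*y + 11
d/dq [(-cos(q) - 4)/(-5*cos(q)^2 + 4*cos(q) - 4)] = 5*(cos(q)^2 + 8*cos(q) - 4)*sin(q)/(5*sin(q)^2 + 4*cos(q) - 9)^2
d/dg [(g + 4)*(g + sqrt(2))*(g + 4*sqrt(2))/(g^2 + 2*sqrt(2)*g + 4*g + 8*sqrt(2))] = (g^2 + 4*sqrt(2)*g + 12)/(g^2 + 4*sqrt(2)*g + 8)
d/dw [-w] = -1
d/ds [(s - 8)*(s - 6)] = 2*s - 14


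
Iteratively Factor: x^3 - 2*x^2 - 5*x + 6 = (x - 1)*(x^2 - x - 6) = (x - 1)*(x + 2)*(x - 3)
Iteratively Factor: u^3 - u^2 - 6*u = (u)*(u^2 - u - 6) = u*(u + 2)*(u - 3)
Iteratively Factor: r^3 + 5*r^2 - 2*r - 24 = (r + 4)*(r^2 + r - 6) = (r + 3)*(r + 4)*(r - 2)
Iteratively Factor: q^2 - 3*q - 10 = (q - 5)*(q + 2)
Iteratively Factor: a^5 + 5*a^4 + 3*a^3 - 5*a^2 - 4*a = (a - 1)*(a^4 + 6*a^3 + 9*a^2 + 4*a) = (a - 1)*(a + 1)*(a^3 + 5*a^2 + 4*a) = (a - 1)*(a + 1)*(a + 4)*(a^2 + a) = a*(a - 1)*(a + 1)*(a + 4)*(a + 1)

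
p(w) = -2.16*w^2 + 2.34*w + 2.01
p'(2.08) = -6.65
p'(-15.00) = 67.14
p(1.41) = 1.02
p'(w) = 2.34 - 4.32*w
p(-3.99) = -41.71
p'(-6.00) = 28.26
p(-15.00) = -519.09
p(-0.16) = 1.58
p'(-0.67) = 5.23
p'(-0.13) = 2.90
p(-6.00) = -89.79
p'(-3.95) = 19.40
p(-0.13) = 1.67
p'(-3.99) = 19.58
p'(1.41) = -3.75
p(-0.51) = 0.25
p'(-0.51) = 4.54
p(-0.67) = -0.53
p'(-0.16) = 3.03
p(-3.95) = -40.93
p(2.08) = -2.47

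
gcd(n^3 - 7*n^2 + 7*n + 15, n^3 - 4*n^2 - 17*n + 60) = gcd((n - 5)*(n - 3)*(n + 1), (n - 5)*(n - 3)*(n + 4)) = n^2 - 8*n + 15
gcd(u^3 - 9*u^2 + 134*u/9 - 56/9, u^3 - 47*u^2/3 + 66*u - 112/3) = u^2 - 23*u/3 + 14/3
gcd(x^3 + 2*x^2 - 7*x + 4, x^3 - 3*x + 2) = x^2 - 2*x + 1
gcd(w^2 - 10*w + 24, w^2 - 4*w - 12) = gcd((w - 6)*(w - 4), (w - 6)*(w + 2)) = w - 6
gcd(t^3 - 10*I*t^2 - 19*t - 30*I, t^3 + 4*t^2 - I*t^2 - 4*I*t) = 1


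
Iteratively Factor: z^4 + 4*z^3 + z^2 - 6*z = (z)*(z^3 + 4*z^2 + z - 6) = z*(z + 3)*(z^2 + z - 2) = z*(z - 1)*(z + 3)*(z + 2)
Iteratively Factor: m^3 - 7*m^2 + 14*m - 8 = (m - 1)*(m^2 - 6*m + 8) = (m - 2)*(m - 1)*(m - 4)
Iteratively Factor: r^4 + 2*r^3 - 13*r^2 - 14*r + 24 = (r + 4)*(r^3 - 2*r^2 - 5*r + 6) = (r + 2)*(r + 4)*(r^2 - 4*r + 3) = (r - 1)*(r + 2)*(r + 4)*(r - 3)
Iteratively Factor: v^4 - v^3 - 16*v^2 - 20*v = (v - 5)*(v^3 + 4*v^2 + 4*v) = v*(v - 5)*(v^2 + 4*v + 4) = v*(v - 5)*(v + 2)*(v + 2)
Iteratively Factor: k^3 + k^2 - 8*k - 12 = (k + 2)*(k^2 - k - 6) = (k + 2)^2*(k - 3)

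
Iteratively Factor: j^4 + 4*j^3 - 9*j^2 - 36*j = (j + 4)*(j^3 - 9*j) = (j - 3)*(j + 4)*(j^2 + 3*j) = j*(j - 3)*(j + 4)*(j + 3)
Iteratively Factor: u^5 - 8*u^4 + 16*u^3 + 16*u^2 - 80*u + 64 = (u - 2)*(u^4 - 6*u^3 + 4*u^2 + 24*u - 32) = (u - 2)*(u + 2)*(u^3 - 8*u^2 + 20*u - 16) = (u - 2)^2*(u + 2)*(u^2 - 6*u + 8) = (u - 4)*(u - 2)^2*(u + 2)*(u - 2)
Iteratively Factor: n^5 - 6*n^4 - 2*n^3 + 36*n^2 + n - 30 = (n - 3)*(n^4 - 3*n^3 - 11*n^2 + 3*n + 10) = (n - 3)*(n + 1)*(n^3 - 4*n^2 - 7*n + 10) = (n - 3)*(n + 1)*(n + 2)*(n^2 - 6*n + 5) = (n - 3)*(n - 1)*(n + 1)*(n + 2)*(n - 5)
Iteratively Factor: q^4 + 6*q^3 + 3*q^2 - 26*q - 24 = (q + 3)*(q^3 + 3*q^2 - 6*q - 8) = (q - 2)*(q + 3)*(q^2 + 5*q + 4) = (q - 2)*(q + 1)*(q + 3)*(q + 4)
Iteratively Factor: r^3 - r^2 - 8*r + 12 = (r + 3)*(r^2 - 4*r + 4) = (r - 2)*(r + 3)*(r - 2)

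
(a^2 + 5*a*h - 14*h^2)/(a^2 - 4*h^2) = (a + 7*h)/(a + 2*h)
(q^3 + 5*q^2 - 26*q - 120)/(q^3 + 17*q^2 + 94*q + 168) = (q - 5)/(q + 7)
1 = 1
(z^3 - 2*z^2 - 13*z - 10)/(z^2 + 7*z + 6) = (z^2 - 3*z - 10)/(z + 6)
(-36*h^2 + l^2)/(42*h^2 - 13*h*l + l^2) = (-6*h - l)/(7*h - l)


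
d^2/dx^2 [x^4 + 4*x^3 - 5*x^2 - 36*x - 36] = 12*x^2 + 24*x - 10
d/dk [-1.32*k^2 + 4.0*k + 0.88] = 4.0 - 2.64*k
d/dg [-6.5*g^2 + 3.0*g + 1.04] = 3.0 - 13.0*g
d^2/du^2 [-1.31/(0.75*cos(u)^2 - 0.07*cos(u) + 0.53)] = (2.9475*(1 - cos(u)^2)^2 - 0.206325*cos(u)^3 - 0.602731*cos(u)^2 + 0.461251*cos(u) - 1.918888)/(0.75*cos(u)^2 - 0.07*cos(u) + 0.53)^3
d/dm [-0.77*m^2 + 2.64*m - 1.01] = 2.64 - 1.54*m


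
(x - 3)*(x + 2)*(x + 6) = x^3 + 5*x^2 - 12*x - 36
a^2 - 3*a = a*(a - 3)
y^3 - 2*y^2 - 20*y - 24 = (y - 6)*(y + 2)^2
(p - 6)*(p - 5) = p^2 - 11*p + 30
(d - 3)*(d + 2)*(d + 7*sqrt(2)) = d^3 - d^2 + 7*sqrt(2)*d^2 - 7*sqrt(2)*d - 6*d - 42*sqrt(2)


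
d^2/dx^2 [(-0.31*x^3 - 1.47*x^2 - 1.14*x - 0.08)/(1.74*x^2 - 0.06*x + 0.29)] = (-8.88178419700125e-16*x^5 - 7.105427357601e-15*x^4 - 6.899244*x^3 + 3.029688*x^2 + 3.34515*x - 0.206766)/(5.268024*x^6 - 0.544968*x^5 + 2.652804*x^4 - 0.181872*x^3 + 0.442134*x^2 - 0.015138*x + 0.024389)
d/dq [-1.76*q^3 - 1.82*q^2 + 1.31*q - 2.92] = -5.28*q^2 - 3.64*q + 1.31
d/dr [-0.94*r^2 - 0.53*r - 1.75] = -1.88*r - 0.53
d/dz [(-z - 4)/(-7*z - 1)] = -27/(7*z + 1)^2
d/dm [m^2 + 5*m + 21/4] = 2*m + 5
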